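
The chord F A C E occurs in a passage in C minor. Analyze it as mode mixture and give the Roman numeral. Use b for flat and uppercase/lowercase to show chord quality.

IVmaj7

F is scale degree 4 in C minor. The diatonic chord on degree 4 would be Fm (iv), but F–A–C–E is the major-seventh chord from C major. As a borrowed chord it is labeled IVmaj7.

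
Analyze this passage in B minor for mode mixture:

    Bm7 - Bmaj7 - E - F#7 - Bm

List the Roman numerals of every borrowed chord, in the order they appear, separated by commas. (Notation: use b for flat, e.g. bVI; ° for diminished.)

In B minor (with V from harmonic minor) the diatonic chords are Bm, C#dim, D, Em, F#, G, A. Bm7, F#7 and Bm all belong to that set. But Bmaj7 (B–D#–F#–A#) is foreign: the diatonic i on degree 1 is Bm, whereas Bmaj7 comes from B major. It is labeled Imaj7. But E (E–G#–B) is foreign: the diatonic iv on degree 4 is Em, whereas E comes from B major. It is labeled IV.

Imaj7, IV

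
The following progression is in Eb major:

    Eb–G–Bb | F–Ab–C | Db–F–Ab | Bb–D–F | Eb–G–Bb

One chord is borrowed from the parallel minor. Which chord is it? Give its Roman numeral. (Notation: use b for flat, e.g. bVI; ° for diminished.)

The diatonic triads in Eb major are Eb, Fm, Gm, Ab, Bb, Cm, Ddim. Of the given chords, Eb–G–Bb = Eb, F–Ab–C = Fm and Bb–D–F = Bb are diatonic. But Db–F–Ab is foreign: the diatonic vii° on degree 7 is Ddim, whereas Db comes from Eb minor. It is labeled bVII.

bVII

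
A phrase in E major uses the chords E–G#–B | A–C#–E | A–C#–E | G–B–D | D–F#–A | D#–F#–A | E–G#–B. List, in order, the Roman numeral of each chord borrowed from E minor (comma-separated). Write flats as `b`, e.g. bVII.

bIII, bVII

E major has the diatonic set E, F#m, G#m, A, B, C#m, D#dim. E–G#–B = E, A–C#–E = A and D#–F#–A = D#dim all belong to that set. G–B–D is not: scale degree 3 in E major carries G#m (iii). In E minor the chord on that degree is G, so here it functions as bIII, borrowed from the parallel minor. But D–F#–A is foreign: the diatonic vii° on degree 7 is D#dim, whereas D comes from E minor. It is labeled bVII.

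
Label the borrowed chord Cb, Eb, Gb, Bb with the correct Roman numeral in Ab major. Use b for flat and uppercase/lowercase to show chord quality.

In Ab major scale degree 3 is C; Cb is its lowered form, from Ab minor. Diatonically Ab major has Cm (iii) on that degree; Cb–Eb–Gb–Bb is instead the major-seventh chord native to Ab minor, so it takes the label bIIImaj7.

bIIImaj7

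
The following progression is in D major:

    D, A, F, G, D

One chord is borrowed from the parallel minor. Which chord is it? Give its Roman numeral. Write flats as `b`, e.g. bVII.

bIII

The diatonic triads in D major are D, Em, F#m, G, A, Bm, C#dim. Of the given chords, D, A and G are diatonic. But F (F–A–C) is foreign: the diatonic iii on degree 3 is F#m, whereas F comes from D minor. It is labeled bIII.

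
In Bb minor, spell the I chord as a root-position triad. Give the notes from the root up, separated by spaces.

The root, Bb, is scale degree 1 — the same note in Bb minor and Bb major; only the chord quality changes. Stacking thirds in Bb major on Bb gives Bb–D–F.

Bb D F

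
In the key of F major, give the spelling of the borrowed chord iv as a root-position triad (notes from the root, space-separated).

Bb Db F

iv is built on scale degree 4, which is Bb in both F major and its parallel. Building the minor chord from the parallel minor on Bb: Bb–Db–F.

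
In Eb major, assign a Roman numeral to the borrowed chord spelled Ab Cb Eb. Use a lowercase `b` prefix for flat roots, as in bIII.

The root Ab is the diatonic 4th degree of Eb major; the borrowing shows in the chord quality. Ab–Cb–Eb is a minor chord — the form found in Eb minor, not the diatonic IV (Ab). Borrowed into Eb major it is written iv.

iv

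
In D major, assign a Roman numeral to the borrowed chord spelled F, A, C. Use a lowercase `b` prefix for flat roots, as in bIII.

In D major scale degree 3 is F#; F is its lowered form, from D minor. The diatonic chord on degree 3 would be F#m (iii), but F–A–C is the major chord from D minor. As a borrowed chord it is labeled bIII.

bIII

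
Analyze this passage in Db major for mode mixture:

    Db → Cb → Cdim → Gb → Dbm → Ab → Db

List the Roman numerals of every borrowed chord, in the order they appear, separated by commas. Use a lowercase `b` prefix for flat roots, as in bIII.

Db major has the diatonic set Db, Ebm, Fm, Gb, Ab, Bbm, Cdim. Db, Cdim, Gb and Ab all belong to that set. Cb (Cb–Eb–Gb) doesn't fit — on degree 7 Db major would have Cdim (vii°). Cb is the degree-7 chord of Db minor, so it is the borrowed bVII. Dbm (Db–Fb–Ab) doesn't fit — on degree 1 Db major would have Db (I). Dbm is the degree-1 chord of Db minor, so it is the borrowed i.

bVII, i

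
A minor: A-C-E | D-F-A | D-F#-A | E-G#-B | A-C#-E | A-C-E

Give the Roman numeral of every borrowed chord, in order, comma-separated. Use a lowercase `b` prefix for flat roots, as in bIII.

IV, I

In A minor (with V from harmonic minor) the diatonic chords are Am, Bdim, C, Dm, E, F, G. Of the given chords, A–C–E = Am, D–F–A = Dm and E–G#–B = E are diatonic. But D–F#–A is foreign: the diatonic iv on degree 4 is Dm, whereas D comes from A major. It is labeled IV. A–C#–E is not: scale degree 1 in A minor carries Am (i). In A major the chord on that degree is A, so here it functions as I, borrowed from the parallel major.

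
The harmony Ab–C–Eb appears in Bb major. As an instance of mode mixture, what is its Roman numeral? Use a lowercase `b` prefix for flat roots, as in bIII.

Ab is the lowered form of scale degree 7 in Bb major (the diatonic degree 7 is A). Diatonically Bb major has Adim (vii°) on that degree; Ab–C–Eb is instead the major chord native to Bb minor, so it takes the label bVII.

bVII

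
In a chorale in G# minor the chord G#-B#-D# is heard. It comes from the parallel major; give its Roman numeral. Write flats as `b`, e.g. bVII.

I

G# is scale degree 1 in G# minor. The diatonic chord on degree 1 would be G#m (i), but G#–B#–D# is the major chord from G# major. As a borrowed chord it is labeled I.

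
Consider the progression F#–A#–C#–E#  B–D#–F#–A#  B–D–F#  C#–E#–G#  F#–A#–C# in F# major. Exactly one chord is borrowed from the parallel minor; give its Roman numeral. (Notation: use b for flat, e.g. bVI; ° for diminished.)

F# major has the diatonic set F#, G#m, A#m, B, C#, D#m, E#dim. F#–A#–C#–E# = F#maj7, B–D#–F#–A# = Bmaj7, C#–E#–G# = C# and F#–A#–C# = F# are all diatonic. But B–D–F# is foreign: the diatonic IV on degree 4 is B, whereas Bm comes from F# minor. It is labeled iv.

iv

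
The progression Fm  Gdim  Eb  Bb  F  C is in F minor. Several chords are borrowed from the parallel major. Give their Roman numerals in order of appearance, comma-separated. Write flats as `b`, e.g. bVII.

The diatonic triads in F minor (with V from harmonic minor) are Fm, Gdim, Ab, Bbm, C, Db, Eb. Of the given chords, Fm, Gdim, Eb and C are diatonic. Bb (Bb–D–F) is not: scale degree 4 in F minor carries Bbm (iv). In F major the chord on that degree is Bb, so here it functions as IV, borrowed from the parallel major. F (F–A–C) is not: scale degree 1 in F minor carries Fm (i). In F major the chord on that degree is F, so here it functions as I, borrowed from the parallel major.

IV, I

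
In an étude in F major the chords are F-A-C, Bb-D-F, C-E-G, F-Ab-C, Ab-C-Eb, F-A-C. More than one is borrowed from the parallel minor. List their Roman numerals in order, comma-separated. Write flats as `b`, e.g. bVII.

i, bIII

In F major the diatonic chords are F, Gm, Am, Bb, C, Dm, Edim. F–A–C = F, Bb–D–F = Bb and C–E–G = C are all diatonic. But F–Ab–C is foreign: the diatonic I on degree 1 is F, whereas Fm comes from F minor. It is labeled i. Ab–C–Eb is not: scale degree 3 in F major carries Am (iii). In F minor the chord on that degree is Ab, so here it functions as bIII, borrowed from the parallel minor.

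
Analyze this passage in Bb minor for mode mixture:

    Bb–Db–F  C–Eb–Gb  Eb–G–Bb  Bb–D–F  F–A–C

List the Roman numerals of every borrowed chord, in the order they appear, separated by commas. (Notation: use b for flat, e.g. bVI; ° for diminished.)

IV, I

The diatonic triads in Bb minor (with V from harmonic minor) are Bbm, Cdim, Db, Ebm, F, Gb, Ab. Of the given chords, Bb–Db–F = Bbm, C–Eb–Gb = Cdim and F–A–C = F are diatonic. Eb–G–Bb is not: scale degree 4 in Bb minor carries Ebm (iv). In Bb major the chord on that degree is Eb, so here it functions as IV, borrowed from the parallel major. But Bb–D–F is foreign: the diatonic i on degree 1 is Bbm, whereas Bb comes from Bb major. It is labeled I.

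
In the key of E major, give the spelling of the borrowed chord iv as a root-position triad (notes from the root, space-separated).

A C E

The root, A, is scale degree 4 — the same note in E major and E minor; only the chord quality changes. In E minor the chord on A is A–C–E.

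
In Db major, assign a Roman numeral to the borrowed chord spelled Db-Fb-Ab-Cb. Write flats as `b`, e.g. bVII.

The root Db is the diatonic 1st degree of Db major; the borrowing shows in the chord quality. Diatonically Db major has Db (I) on that degree; Db–Fb–Ab–Cb is instead the minor-seventh chord native to Db minor, so it takes the label i7.

i7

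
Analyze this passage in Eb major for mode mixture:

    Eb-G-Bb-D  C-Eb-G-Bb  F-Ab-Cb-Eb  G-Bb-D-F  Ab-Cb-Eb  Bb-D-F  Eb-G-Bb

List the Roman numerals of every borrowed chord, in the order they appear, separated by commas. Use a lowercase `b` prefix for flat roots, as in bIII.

Eb major has the diatonic set Eb, Fm, Gm, Ab, Bb, Cm, Ddim. Eb–G–Bb–D = Ebmaj7, C–Eb–G–Bb = Cm7, G–Bb–D–F = Gm7, Bb–D–F = Bb and Eb–G–Bb = Eb all belong to that set. But F–Ab–Cb–Eb is foreign: the diatonic ii on degree 2 is Fm, whereas Fm7b5 comes from Eb minor. It is labeled iiø7. Ab–Cb–Eb is not: scale degree 4 in Eb major carries Ab (IV). In Eb minor the chord on that degree is Abm, so here it functions as iv, borrowed from the parallel minor.

iiø7, iv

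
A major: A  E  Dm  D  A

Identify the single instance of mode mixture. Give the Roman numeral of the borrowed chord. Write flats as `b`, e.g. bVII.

The diatonic triads in A major are A, Bm, C#m, D, E, F#m, G#dim. A, E and D all belong to that set. Dm (D–F–A) is not: scale degree 4 in A major carries D (IV). In A minor the chord on that degree is Dm, so here it functions as iv, borrowed from the parallel minor.

iv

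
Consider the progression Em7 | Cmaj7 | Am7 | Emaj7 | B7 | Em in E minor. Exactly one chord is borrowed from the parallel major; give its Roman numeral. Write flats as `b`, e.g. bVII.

E minor has the diatonic set Em, F#dim, G, Am, B, C, D (with V from harmonic minor). Em7, Cmaj7, Am7, B7 and Em all belong to that set. Emaj7 (E–G#–B–D#) doesn't fit — on degree 1 E minor would have Em (i). Emaj7 is the degree-1 chord of E major, so it is the borrowed Imaj7.

Imaj7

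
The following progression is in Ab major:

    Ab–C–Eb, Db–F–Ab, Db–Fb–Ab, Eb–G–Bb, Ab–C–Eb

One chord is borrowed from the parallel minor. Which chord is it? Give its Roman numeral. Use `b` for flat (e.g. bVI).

iv

Ab major has the diatonic set Ab, Bbm, Cm, Db, Eb, Fm, Gdim. Ab–C–Eb = Ab, Db–F–Ab = Db and Eb–G–Bb = Eb are all diatonic. Db–Fb–Ab doesn't fit — on degree 4 Ab major would have Db (IV). Dbm is the degree-4 chord of Ab minor, so it is the borrowed iv.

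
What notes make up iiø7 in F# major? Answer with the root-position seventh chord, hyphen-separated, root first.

G#-B-D-F#

iiø7 is built on scale degree 2, which is G# in both F# major and its parallel. Building the half-diminished-seventh chord from the parallel minor on G#: G#–B–D–F#.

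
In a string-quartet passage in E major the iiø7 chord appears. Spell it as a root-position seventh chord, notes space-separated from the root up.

F# A C E

The root, F#, is scale degree 2 — the same note in E major and E minor; only the chord quality changes. Stacking thirds in E minor on F# gives F#–A–C–E.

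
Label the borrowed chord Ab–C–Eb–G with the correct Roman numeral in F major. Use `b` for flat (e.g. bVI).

bIIImaj7

Ab is the lowered form of scale degree 3 in F major (the diatonic degree 3 is A). Diatonically F major has Am (iii) on that degree; Ab–C–Eb–G is instead the major-seventh chord native to F minor, so it takes the label bIIImaj7.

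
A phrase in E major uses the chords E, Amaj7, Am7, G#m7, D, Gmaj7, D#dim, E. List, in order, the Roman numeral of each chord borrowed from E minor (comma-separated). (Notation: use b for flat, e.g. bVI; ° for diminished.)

In E major the diatonic chords are E, F#m, G#m, A, B, C#m, D#dim. E, Amaj7, G#m7 and D#dim all belong to that set. Am7 (A–C–E–G) doesn't fit — on degree 4 E major would have A (IV). Am7 is the degree-4 chord of E minor, so it is the borrowed iv7. D (D–F#–A) doesn't fit — on degree 7 E major would have D#dim (vii°). D is the degree-7 chord of E minor, so it is the borrowed bVII. But Gmaj7 (G–B–D–F#) is foreign: the diatonic iii on degree 3 is G#m, whereas Gmaj7 comes from E minor. It is labeled bIIImaj7.

iv7, bVII, bIIImaj7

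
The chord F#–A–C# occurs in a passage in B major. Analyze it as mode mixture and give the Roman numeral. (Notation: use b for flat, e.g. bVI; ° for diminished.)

v

F# is scale degree 5 in B major. The diatonic chord on degree 5 would be F# (V), but F#–A–C# is the minor chord from B minor. As a borrowed chord it is labeled v.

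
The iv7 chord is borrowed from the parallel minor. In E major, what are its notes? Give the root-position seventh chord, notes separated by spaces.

iv7 is built on scale degree 4, which is A in both E major and its parallel. In E minor the chord on A is A–C–E–G.

A C E G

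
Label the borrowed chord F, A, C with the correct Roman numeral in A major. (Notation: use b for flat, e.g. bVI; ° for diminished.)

The root F is the lowered 6th scale degree — diatonically A major has F# there. Diatonically A major has F#m (vi) on that degree; F–A–C is instead the major chord native to A minor, so it takes the label bVI.

bVI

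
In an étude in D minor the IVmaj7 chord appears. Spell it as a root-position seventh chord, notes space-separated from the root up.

The root, G, is scale degree 4 — the same note in D minor and D major; only the chord quality changes. In D major the chord on G is G–B–D–F#.

G B D F#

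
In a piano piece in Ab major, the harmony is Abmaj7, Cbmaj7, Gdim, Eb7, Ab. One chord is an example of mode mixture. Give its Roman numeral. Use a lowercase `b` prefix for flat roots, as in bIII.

Ab major has the diatonic set Ab, Bbm, Cm, Db, Eb, Fm, Gdim. Abmaj7, Gdim, Eb7 and Ab are all diatonic. Cbmaj7 (Cb–Eb–Gb–Bb) doesn't fit — on degree 3 Ab major would have Cm (iii). Cbmaj7 is the degree-3 chord of Ab minor, so it is the borrowed bIIImaj7.

bIIImaj7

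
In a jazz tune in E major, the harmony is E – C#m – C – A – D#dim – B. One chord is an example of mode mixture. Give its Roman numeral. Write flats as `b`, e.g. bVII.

The diatonic triads in E major are E, F#m, G#m, A, B, C#m, D#dim. E, C#m, A, D#dim and B all belong to that set. C (C–E–G) is not: scale degree 6 in E major carries C#m (vi). In E minor the chord on that degree is C, so here it functions as bVI, borrowed from the parallel minor.

bVI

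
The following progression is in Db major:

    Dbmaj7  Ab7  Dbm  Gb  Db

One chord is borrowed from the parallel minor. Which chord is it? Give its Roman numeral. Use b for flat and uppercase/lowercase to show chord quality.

i

The diatonic triads in Db major are Db, Ebm, Fm, Gb, Ab, Bbm, Cdim. Dbmaj7, Ab7, Gb and Db are all diatonic. Dbm (Db–Fb–Ab) doesn't fit — on degree 1 Db major would have Db (I). Dbm is the degree-1 chord of Db minor, so it is the borrowed i.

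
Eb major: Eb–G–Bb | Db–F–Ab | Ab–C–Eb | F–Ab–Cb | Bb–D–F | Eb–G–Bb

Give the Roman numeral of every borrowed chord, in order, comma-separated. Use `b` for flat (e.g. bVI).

bVII, ii°

Eb major has the diatonic set Eb, Fm, Gm, Ab, Bb, Cm, Ddim. Of the given chords, Eb–G–Bb = Eb, Ab–C–Eb = Ab and Bb–D–F = Bb are diatonic. But Db–F–Ab is foreign: the diatonic vii° on degree 7 is Ddim, whereas Db comes from Eb minor. It is labeled bVII. F–Ab–Cb is not: scale degree 2 in Eb major carries Fm (ii). In Eb minor the chord on that degree is Fdim, so here it functions as ii°, borrowed from the parallel minor.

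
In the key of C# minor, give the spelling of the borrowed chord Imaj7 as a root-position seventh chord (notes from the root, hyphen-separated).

Imaj7 is built on scale degree 1, which is C# in both C# minor and its parallel. Building the major-seventh chord from the parallel major on C#: C#–E#–G#–B#.

C#-E#-G#-B#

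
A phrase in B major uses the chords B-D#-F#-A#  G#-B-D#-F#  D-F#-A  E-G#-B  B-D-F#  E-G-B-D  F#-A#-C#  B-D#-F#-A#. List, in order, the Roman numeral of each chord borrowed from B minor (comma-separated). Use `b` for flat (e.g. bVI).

bIII, i, iv7

In B major the diatonic chords are B, C#m, D#m, E, F#, G#m, A#dim. B–D#–F#–A# = Bmaj7, G#–B–D#–F# = G#m7, E–G#–B = E and F#–A#–C# = F# all belong to that set. But D–F#–A is foreign: the diatonic iii on degree 3 is D#m, whereas D comes from B minor. It is labeled bIII. B–D–F# is not: scale degree 1 in B major carries B (I). In B minor the chord on that degree is Bm, so here it functions as i, borrowed from the parallel minor. But E–G–B–D is foreign: the diatonic IV on degree 4 is E, whereas Em7 comes from B minor. It is labeled iv7.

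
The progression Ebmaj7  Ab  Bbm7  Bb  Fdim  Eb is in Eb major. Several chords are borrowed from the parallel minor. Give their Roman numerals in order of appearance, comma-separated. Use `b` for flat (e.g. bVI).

The diatonic triads in Eb major are Eb, Fm, Gm, Ab, Bb, Cm, Ddim. Ebmaj7, Ab, Bb and Eb are all diatonic. Bbm7 (Bb–Db–F–Ab) doesn't fit — on degree 5 Eb major would have Bb (V). Bbm7 is the degree-5 chord of Eb minor, so it is the borrowed v7. Fdim (F–Ab–Cb) is not: scale degree 2 in Eb major carries Fm (ii). In Eb minor the chord on that degree is Fdim, so here it functions as ii°, borrowed from the parallel minor.

v7, ii°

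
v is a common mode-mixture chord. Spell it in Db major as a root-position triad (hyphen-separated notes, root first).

Ab-Cb-Eb

The root, Ab, is scale degree 5 — the same note in Db major and Db minor; only the chord quality changes. Stacking thirds in Db minor on Ab gives Ab–Cb–Eb.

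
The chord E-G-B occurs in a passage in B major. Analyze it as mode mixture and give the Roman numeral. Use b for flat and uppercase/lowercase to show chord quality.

E is scale degree 4 in B major. The diatonic chord on degree 4 would be E (IV), but E–G–B is the minor chord from B minor. As a borrowed chord it is labeled iv.

iv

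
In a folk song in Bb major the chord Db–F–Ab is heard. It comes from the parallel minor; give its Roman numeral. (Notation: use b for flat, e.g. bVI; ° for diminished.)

The root Db is the lowered 3rd scale degree — diatonically Bb major has D there. Diatonically Bb major has Dm (iii) on that degree; Db–F–Ab is instead the major chord native to Bb minor, so it takes the label bIII.

bIII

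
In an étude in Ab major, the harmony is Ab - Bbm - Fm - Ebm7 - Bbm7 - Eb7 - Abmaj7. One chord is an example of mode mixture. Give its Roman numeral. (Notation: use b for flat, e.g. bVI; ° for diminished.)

In Ab major the diatonic chords are Ab, Bbm, Cm, Db, Eb, Fm, Gdim. Ab, Bbm, Fm, Bbm7, Eb7 and Abmaj7 all belong to that set. But Ebm7 (Eb–Gb–Bb–Db) is foreign: the diatonic V on degree 5 is Eb, whereas Ebm7 comes from Ab minor. It is labeled v7.

v7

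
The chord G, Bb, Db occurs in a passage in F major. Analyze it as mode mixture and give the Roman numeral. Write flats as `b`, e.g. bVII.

ii°

The root G is the diatonic 2nd degree of F major; the borrowing shows in the chord quality. G–Bb–Db is a diminished chord — the form found in F minor, not the diatonic ii (Gm). Borrowed into F major it is written ii°.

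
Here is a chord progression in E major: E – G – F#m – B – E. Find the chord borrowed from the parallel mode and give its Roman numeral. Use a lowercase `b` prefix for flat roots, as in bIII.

E major has the diatonic set E, F#m, G#m, A, B, C#m, D#dim. E, F#m and B all belong to that set. G (G–B–D) doesn't fit — on degree 3 E major would have G#m (iii). G is the degree-3 chord of E minor, so it is the borrowed bIII.

bIII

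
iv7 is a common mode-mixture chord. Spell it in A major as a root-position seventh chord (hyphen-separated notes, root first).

The root, D, is scale degree 4 — the same note in A major and A minor; only the chord quality changes. Stacking thirds in A minor on D gives D–F–A–C.

D-F-A-C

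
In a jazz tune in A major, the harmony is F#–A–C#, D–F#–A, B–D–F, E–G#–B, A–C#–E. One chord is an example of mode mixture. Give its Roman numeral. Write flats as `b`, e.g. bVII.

ii°

The diatonic triads in A major are A, Bm, C#m, D, E, F#m, G#dim. Of the given chords, F#–A–C# = F#m, D–F#–A = D, E–G#–B = E and A–C#–E = A are diatonic. But B–D–F is foreign: the diatonic ii on degree 2 is Bm, whereas Bdim comes from A minor. It is labeled ii°.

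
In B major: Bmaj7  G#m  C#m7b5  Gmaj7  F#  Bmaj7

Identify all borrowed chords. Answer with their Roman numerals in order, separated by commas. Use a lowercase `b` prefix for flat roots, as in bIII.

iiø7, bVImaj7

The diatonic triads in B major are B, C#m, D#m, E, F#, G#m, A#dim. Bmaj7, G#m and F# all belong to that set. C#m7b5 (C#–E–G–B) doesn't fit — on degree 2 B major would have C#m (ii). C#m7b5 is the degree-2 chord of B minor, so it is the borrowed iiø7. Gmaj7 (G–B–D–F#) is not: scale degree 6 in B major carries G#m (vi). In B minor the chord on that degree is Gmaj7, so here it functions as bVImaj7, borrowed from the parallel minor.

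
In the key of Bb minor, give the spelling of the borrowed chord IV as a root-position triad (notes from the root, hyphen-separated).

IV is built on scale degree 4, which is Eb in both Bb minor and its parallel. Stacking thirds in Bb major on Eb gives Eb–G–Bb.

Eb-G-Bb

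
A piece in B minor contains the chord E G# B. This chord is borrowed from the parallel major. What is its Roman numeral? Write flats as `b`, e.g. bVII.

The root E is the diatonic 4th degree of B minor; the borrowing shows in the chord quality. E–G#–B is a major chord — the form found in B major, not the diatonic iv (Em). Borrowed into B minor it is written IV.

IV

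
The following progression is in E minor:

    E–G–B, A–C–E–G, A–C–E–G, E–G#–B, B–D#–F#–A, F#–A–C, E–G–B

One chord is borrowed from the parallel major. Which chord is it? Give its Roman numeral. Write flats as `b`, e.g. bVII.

E minor has the diatonic set Em, F#dim, G, Am, B, C, D (with V from harmonic minor). E–G–B = Em, A–C–E–G = Am7, B–D#–F#–A = B7 and F#–A–C = F#dim all belong to that set. E–G#–B doesn't fit — on degree 1 E minor would have Em (i). E is the degree-1 chord of E major, so it is the borrowed I.

I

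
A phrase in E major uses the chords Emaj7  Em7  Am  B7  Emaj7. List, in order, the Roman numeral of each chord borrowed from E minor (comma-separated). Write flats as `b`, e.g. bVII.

The diatonic triads in E major are E, F#m, G#m, A, B, C#m, D#dim. Emaj7 and B7 are both diatonic. But Em7 (E–G–B–D) is foreign: the diatonic I on degree 1 is E, whereas Em7 comes from E minor. It is labeled i7. But Am (A–C–E) is foreign: the diatonic IV on degree 4 is A, whereas Am comes from E minor. It is labeled iv.

i7, iv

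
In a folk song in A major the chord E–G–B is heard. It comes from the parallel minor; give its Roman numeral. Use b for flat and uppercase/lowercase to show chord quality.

E is scale degree 5 in A major. The diatonic chord on degree 5 would be E (V), but E–G–B is the minor chord from A minor. As a borrowed chord it is labeled v.

v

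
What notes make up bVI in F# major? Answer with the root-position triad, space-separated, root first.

D F# A

bVI is built on the lowered scale degree 6. In F# major degree 6 is D#; lowered it becomes D. Building the major chord from the parallel minor on D: D–F#–A.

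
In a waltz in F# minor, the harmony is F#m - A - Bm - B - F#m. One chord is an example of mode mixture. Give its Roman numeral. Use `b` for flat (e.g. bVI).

F# minor has the diatonic set F#m, G#dim, A, Bm, C#, D, E (with V from harmonic minor). Of the given chords, F#m, A and Bm are diatonic. B (B–D#–F#) doesn't fit — on degree 4 F# minor would have Bm (iv). B is the degree-4 chord of F# major, so it is the borrowed IV.

IV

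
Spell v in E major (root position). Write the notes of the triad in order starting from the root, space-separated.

B D F#

v is built on scale degree 5, which is B in both E major and its parallel. In E minor the chord on B is B–D–F#.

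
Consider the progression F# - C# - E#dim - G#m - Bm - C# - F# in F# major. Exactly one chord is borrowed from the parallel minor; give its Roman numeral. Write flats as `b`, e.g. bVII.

iv

In F# major the diatonic chords are F#, G#m, A#m, B, C#, D#m, E#dim. Of the given chords, F#, C#, E#dim and G#m are diatonic. Bm (B–D–F#) is not: scale degree 4 in F# major carries B (IV). In F# minor the chord on that degree is Bm, so here it functions as iv, borrowed from the parallel minor.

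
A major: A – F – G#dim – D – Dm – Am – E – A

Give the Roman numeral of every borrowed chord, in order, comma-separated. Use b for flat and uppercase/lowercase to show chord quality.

bVI, iv, i

In A major the diatonic chords are A, Bm, C#m, D, E, F#m, G#dim. Of the given chords, A, G#dim, D and E are diatonic. F (F–A–C) doesn't fit — on degree 6 A major would have F#m (vi). F is the degree-6 chord of A minor, so it is the borrowed bVI. Dm (D–F–A) is not: scale degree 4 in A major carries D (IV). In A minor the chord on that degree is Dm, so here it functions as iv, borrowed from the parallel minor. But Am (A–C–E) is foreign: the diatonic I on degree 1 is A, whereas Am comes from A minor. It is labeled i.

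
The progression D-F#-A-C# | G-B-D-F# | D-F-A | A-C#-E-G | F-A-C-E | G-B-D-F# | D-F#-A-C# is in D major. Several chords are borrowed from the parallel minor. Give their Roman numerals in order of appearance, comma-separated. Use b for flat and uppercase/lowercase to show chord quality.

i, bIIImaj7

The diatonic triads in D major are D, Em, F#m, G, A, Bm, C#dim. D–F#–A–C# = Dmaj7, G–B–D–F# = Gmaj7 and A–C#–E–G = A7 are all diatonic. D–F–A doesn't fit — on degree 1 D major would have D (I). Dm is the degree-1 chord of D minor, so it is the borrowed i. F–A–C–E is not: scale degree 3 in D major carries F#m (iii). In D minor the chord on that degree is Fmaj7, so here it functions as bIIImaj7, borrowed from the parallel minor.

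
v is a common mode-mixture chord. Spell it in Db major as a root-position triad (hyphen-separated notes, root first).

Ab-Cb-Eb

v is built on scale degree 5, which is Ab in both Db major and its parallel. In Db minor the chord on Ab is Ab–Cb–Eb.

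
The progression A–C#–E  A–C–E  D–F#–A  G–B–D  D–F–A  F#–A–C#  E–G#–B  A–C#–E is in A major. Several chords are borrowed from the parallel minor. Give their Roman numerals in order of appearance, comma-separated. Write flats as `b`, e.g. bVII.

i, bVII, iv

The diatonic triads in A major are A, Bm, C#m, D, E, F#m, G#dim. A–C#–E = A, D–F#–A = D, F#–A–C# = F#m and E–G#–B = E all belong to that set. But A–C–E is foreign: the diatonic I on degree 1 is A, whereas Am comes from A minor. It is labeled i. G–B–D is not: scale degree 7 in A major carries G#dim (vii°). In A minor the chord on that degree is G, so here it functions as bVII, borrowed from the parallel minor. But D–F–A is foreign: the diatonic IV on degree 4 is D, whereas Dm comes from A minor. It is labeled iv.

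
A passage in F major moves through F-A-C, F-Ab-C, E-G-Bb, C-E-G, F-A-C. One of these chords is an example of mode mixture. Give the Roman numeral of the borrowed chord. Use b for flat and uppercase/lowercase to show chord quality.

i

F major has the diatonic set F, Gm, Am, Bb, C, Dm, Edim. F–A–C = F, E–G–Bb = Edim and C–E–G = C all belong to that set. But F–Ab–C is foreign: the diatonic I on degree 1 is F, whereas Fm comes from F minor. It is labeled i.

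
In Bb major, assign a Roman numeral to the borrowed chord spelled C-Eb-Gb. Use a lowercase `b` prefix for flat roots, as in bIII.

ii°

C is scale degree 2 in Bb major. Diatonically Bb major has Cm (ii) on that degree; C–Eb–Gb is instead the diminished chord native to Bb minor, so it takes the label ii°.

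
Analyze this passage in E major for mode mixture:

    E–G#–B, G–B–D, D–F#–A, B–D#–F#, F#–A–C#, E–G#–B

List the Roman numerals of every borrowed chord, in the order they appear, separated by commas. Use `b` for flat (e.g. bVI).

The diatonic triads in E major are E, F#m, G#m, A, B, C#m, D#dim. E–G#–B = E, B–D#–F# = B and F#–A–C# = F#m are all diatonic. But G–B–D is foreign: the diatonic iii on degree 3 is G#m, whereas G comes from E minor. It is labeled bIII. D–F#–A doesn't fit — on degree 7 E major would have D#dim (vii°). D is the degree-7 chord of E minor, so it is the borrowed bVII.

bIII, bVII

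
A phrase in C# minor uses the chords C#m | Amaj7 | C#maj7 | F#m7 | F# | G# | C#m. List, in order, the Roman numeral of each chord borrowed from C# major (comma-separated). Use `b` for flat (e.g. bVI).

In C# minor (with V from harmonic minor) the diatonic chords are C#m, D#dim, E, F#m, G#, A, B. Of the given chords, C#m, Amaj7, F#m7 and G# are diatonic. C#maj7 (C#–E#–G#–B#) is not: scale degree 1 in C# minor carries C#m (i). In C# major the chord on that degree is C#maj7, so here it functions as Imaj7, borrowed from the parallel major. F# (F#–A#–C#) is not: scale degree 4 in C# minor carries F#m (iv). In C# major the chord on that degree is F#, so here it functions as IV, borrowed from the parallel major.

Imaj7, IV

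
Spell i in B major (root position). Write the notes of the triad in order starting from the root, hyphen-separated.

B-D-F#

The root, B, is scale degree 1 — the same note in B major and B minor; only the chord quality changes. Stacking thirds in B minor on B gives B–D–F#.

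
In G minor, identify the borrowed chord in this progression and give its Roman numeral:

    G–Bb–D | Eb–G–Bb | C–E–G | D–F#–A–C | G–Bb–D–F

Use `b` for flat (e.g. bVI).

IV

The diatonic triads in G minor (with V from harmonic minor) are Gm, Adim, Bb, Cm, D, Eb, F. Of the given chords, G–Bb–D = Gm, Eb–G–Bb = Eb, D–F#–A–C = D7 and G–Bb–D–F = Gm7 are diatonic. C–E–G is not: scale degree 4 in G minor carries Cm (iv). In G major the chord on that degree is C, so here it functions as IV, borrowed from the parallel major.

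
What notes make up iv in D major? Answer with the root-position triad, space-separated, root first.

G Bb D

iv is built on scale degree 4, which is G in both D major and its parallel. Building the minor chord from the parallel minor on G: G–Bb–D.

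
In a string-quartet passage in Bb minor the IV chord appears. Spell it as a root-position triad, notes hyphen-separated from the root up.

IV is built on scale degree 4, which is Eb in both Bb minor and its parallel. Building the major chord from the parallel major on Eb: Eb–G–Bb.

Eb-G-Bb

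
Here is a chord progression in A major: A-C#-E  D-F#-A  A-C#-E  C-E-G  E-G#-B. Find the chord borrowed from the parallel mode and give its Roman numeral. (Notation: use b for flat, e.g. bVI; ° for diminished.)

bIII

The diatonic triads in A major are A, Bm, C#m, D, E, F#m, G#dim. Of the given chords, A–C#–E = A, D–F#–A = D and E–G#–B = E are diatonic. But C–E–G is foreign: the diatonic iii on degree 3 is C#m, whereas C comes from A minor. It is labeled bIII.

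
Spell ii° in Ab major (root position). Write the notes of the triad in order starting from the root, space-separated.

Bb Db Fb

The root, Bb, is scale degree 2 — the same note in Ab major and Ab minor; only the chord quality changes. Stacking thirds in Ab minor on Bb gives Bb–Db–Fb.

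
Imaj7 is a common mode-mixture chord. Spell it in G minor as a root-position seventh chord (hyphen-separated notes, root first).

G-B-D-F#

The root, G, is scale degree 1 — the same note in G minor and G major; only the chord quality changes. Stacking thirds in G major on G gives G–B–D–F#.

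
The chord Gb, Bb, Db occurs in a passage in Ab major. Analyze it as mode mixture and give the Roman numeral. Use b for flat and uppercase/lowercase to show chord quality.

bVII

Gb is the lowered form of scale degree 7 in Ab major (the diatonic degree 7 is G). The diatonic chord on degree 7 would be Gdim (vii°), but Gb–Bb–Db is the major chord from Ab minor. As a borrowed chord it is labeled bVII.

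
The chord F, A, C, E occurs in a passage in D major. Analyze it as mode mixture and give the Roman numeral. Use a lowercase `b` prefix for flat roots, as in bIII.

The root F is the lowered 3rd scale degree — diatonically D major has F# there. The diatonic chord on degree 3 would be F#m (iii), but F–A–C–E is the major-seventh chord from D minor. As a borrowed chord it is labeled bIIImaj7.

bIIImaj7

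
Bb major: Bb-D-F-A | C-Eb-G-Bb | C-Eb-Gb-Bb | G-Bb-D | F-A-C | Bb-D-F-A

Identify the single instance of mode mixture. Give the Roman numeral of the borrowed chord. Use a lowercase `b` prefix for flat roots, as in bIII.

iiø7

Bb major has the diatonic set Bb, Cm, Dm, Eb, F, Gm, Adim. Bb–D–F–A = Bbmaj7, C–Eb–G–Bb = Cm7, G–Bb–D = Gm and F–A–C = F are all diatonic. But C–Eb–Gb–Bb is foreign: the diatonic ii on degree 2 is Cm, whereas Cm7b5 comes from Bb minor. It is labeled iiø7.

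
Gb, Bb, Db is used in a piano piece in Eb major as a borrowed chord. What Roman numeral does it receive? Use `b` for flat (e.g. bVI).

The root Gb is the lowered 3rd scale degree — diatonically Eb major has G there. Gb–Bb–Db is a major chord — the form found in Eb minor, not the diatonic iii (Gm). Borrowed into Eb major it is written bIII.

bIII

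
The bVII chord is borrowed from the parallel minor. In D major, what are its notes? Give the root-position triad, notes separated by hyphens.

bVII is built on the lowered scale degree 7. In D major degree 7 is C#; lowered it becomes C. In D minor the chord on C is C–E–G.

C-E-G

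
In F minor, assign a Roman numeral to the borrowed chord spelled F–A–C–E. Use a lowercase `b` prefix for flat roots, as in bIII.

Imaj7

The root F is the diatonic 1st degree of F minor; the borrowing shows in the chord quality. The diatonic chord on degree 1 would be Fm (i), but F–A–C–E is the major-seventh chord from F major. As a borrowed chord it is labeled Imaj7.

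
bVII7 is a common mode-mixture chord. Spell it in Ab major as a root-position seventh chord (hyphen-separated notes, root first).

Gb-Bb-Db-Fb

Scale degree 7 in Ab major is G. bVII7 uses the lowered form, Gb, taken from Ab minor. Building the dominant-seventh chord from the parallel minor on Gb: Gb–Bb–Db–Fb.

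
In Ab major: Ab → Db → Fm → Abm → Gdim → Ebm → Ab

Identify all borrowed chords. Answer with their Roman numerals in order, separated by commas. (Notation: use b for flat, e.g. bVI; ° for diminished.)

In Ab major the diatonic chords are Ab, Bbm, Cm, Db, Eb, Fm, Gdim. Of the given chords, Ab, Db, Fm and Gdim are diatonic. Abm (Ab–Cb–Eb) is not: scale degree 1 in Ab major carries Ab (I). In Ab minor the chord on that degree is Abm, so here it functions as i, borrowed from the parallel minor. But Ebm (Eb–Gb–Bb) is foreign: the diatonic V on degree 5 is Eb, whereas Ebm comes from Ab minor. It is labeled v.

i, v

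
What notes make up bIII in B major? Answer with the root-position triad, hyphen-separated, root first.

Scale degree 3 in B major is D#. bIII uses the lowered form, D, taken from B minor. Stacking thirds in B minor on D gives D–F#–A.

D-F#-A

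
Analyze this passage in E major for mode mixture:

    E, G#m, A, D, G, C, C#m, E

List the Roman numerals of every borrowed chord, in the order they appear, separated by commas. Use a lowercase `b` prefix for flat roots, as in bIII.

E major has the diatonic set E, F#m, G#m, A, B, C#m, D#dim. E, G#m, A and C#m all belong to that set. D (D–F#–A) is not: scale degree 7 in E major carries D#dim (vii°). In E minor the chord on that degree is D, so here it functions as bVII, borrowed from the parallel minor. G (G–B–D) doesn't fit — on degree 3 E major would have G#m (iii). G is the degree-3 chord of E minor, so it is the borrowed bIII. C (C–E–G) is not: scale degree 6 in E major carries C#m (vi). In E minor the chord on that degree is C, so here it functions as bVI, borrowed from the parallel minor.

bVII, bIII, bVI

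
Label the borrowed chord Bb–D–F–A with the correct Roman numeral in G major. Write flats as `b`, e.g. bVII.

In G major scale degree 3 is B; Bb is its lowered form, from G minor. Diatonically G major has Bm (iii) on that degree; Bb–D–F–A is instead the major-seventh chord native to G minor, so it takes the label bIIImaj7.

bIIImaj7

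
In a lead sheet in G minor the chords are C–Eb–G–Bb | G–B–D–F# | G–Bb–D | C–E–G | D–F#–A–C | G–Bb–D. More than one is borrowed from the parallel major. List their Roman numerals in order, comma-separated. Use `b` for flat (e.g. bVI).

Imaj7, IV

The diatonic triads in G minor (with V from harmonic minor) are Gm, Adim, Bb, Cm, D, Eb, F. C–Eb–G–Bb = Cm7, G–Bb–D = Gm and D–F#–A–C = D7 all belong to that set. But G–B–D–F# is foreign: the diatonic i on degree 1 is Gm, whereas Gmaj7 comes from G major. It is labeled Imaj7. C–E–G doesn't fit — on degree 4 G minor would have Cm (iv). C is the degree-4 chord of G major, so it is the borrowed IV.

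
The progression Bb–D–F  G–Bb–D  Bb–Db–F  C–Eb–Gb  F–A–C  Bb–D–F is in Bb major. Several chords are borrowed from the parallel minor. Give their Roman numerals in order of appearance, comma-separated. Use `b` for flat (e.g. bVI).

Bb major has the diatonic set Bb, Cm, Dm, Eb, F, Gm, Adim. Bb–D–F = Bb, G–Bb–D = Gm and F–A–C = F all belong to that set. But Bb–Db–F is foreign: the diatonic I on degree 1 is Bb, whereas Bbm comes from Bb minor. It is labeled i. C–Eb–Gb is not: scale degree 2 in Bb major carries Cm (ii). In Bb minor the chord on that degree is Cdim, so here it functions as ii°, borrowed from the parallel minor.

i, ii°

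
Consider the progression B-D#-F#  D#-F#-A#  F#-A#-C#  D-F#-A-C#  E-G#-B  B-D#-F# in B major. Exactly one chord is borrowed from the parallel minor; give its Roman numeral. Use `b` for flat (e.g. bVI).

B major has the diatonic set B, C#m, D#m, E, F#, G#m, A#dim. Of the given chords, B–D#–F# = B, D#–F#–A# = D#m, F#–A#–C# = F# and E–G#–B = E are diatonic. D–F#–A–C# is not: scale degree 3 in B major carries D#m (iii). In B minor the chord on that degree is Dmaj7, so here it functions as bIIImaj7, borrowed from the parallel minor.

bIIImaj7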